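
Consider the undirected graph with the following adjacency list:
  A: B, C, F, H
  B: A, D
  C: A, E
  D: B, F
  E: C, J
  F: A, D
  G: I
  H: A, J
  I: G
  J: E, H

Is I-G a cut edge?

Removing I-G leaves no path between I and G: the component count goes from 2 to 3. So it is a bridge.

Yes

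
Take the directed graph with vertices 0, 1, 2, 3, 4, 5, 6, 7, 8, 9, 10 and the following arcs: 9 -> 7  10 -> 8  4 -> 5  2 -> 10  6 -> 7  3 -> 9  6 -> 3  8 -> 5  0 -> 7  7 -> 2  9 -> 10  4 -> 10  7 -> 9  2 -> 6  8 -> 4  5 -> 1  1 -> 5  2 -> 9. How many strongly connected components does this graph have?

{2, 3, 6, 7, 9} are all mutually reachable — one SCC of size 5.
{4, 8, 10} are all mutually reachable — one SCC of size 3.
{1, 5} are all mutually reachable — one SCC of size 2.
{0} is an SCC by itself.
That gives 4 strongly connected components.

4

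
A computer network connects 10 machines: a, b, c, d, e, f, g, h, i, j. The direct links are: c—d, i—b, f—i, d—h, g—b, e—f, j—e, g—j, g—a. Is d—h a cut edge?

Yes

Removing d—h leaves no path between d and h: the component count goes from 2 to 3. So it is a bridge.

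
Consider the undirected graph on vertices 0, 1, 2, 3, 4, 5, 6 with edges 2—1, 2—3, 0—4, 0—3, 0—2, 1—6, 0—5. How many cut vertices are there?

Removing 0 increases the component count from 1 to 3, so 0 is a cut vertex.
Removing 1 increases the component count from 1 to 2, so 1 is a cut vertex.
Removing 2 increases the component count from 1 to 2, so 2 is a cut vertex.
By contrast removing 6 leaves 1 component; it is not a cut vertex. No other vertex is a cut vertex either.

3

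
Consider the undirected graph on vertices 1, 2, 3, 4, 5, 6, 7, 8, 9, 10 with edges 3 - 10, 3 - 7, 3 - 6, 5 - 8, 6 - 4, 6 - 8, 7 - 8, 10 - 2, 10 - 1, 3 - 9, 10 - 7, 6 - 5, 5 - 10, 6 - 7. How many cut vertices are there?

Removing 3 increases the component count from 1 to 2, so 3 is a cut vertex.
Removing 6 increases the component count from 1 to 2, so 6 is a cut vertex.
Removing 10 increases the component count from 1 to 3, so 10 is a cut vertex.
By contrast removing 7 leaves 1 component; it is not a cut vertex. No other vertex is a cut vertex either.

3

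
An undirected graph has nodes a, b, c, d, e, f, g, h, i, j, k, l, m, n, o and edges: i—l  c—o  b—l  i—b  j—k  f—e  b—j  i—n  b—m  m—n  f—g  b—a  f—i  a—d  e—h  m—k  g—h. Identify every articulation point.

Removing a increases the component count from 2 to 3, so a is a cut vertex.
Removing b increases the component count from 2 to 3, so b is a cut vertex.
Removing f increases the component count from 2 to 3, so f is a cut vertex.
Likewise i is a cut vertex.
By contrast removing n leaves 2 components; it is not a cut vertex. No other vertex is a cut vertex either.

a, b, f, i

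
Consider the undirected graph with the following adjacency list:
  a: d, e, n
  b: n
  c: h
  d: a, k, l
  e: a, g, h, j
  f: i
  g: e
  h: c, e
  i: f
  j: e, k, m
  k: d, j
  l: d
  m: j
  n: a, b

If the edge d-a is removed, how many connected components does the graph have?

2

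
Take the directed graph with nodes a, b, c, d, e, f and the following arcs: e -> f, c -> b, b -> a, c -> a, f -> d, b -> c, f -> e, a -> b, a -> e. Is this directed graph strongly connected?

No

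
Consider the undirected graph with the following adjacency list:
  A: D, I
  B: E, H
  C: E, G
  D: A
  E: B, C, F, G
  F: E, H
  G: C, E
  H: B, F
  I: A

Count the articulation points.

2

Removing A increases the component count from 2 to 3, so A is a cut vertex.
Removing E increases the component count from 2 to 3, so E is a cut vertex.
By contrast removing I leaves 2 components; it is not a cut vertex. No other vertex is a cut vertex either.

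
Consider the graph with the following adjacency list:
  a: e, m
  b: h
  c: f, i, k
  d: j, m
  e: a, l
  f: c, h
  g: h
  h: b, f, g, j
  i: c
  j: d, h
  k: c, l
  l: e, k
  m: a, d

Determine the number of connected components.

Starting from a we can reach a, b, c, d, e, f, g, h, i, j, k, l, m. That is one component of size 13.
Total: 1 component.

1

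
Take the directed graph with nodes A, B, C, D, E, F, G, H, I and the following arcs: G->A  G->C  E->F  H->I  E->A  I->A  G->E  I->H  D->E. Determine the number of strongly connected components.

{H, I} are all mutually reachable — one SCC of size 2.
{D} is an SCC by itself.
{G} is an SCC by itself.
{B} is an SCC by itself.
{F} is an SCC by itself.
(and 3 more singleton SCCs)
That gives 8 strongly connected components.

8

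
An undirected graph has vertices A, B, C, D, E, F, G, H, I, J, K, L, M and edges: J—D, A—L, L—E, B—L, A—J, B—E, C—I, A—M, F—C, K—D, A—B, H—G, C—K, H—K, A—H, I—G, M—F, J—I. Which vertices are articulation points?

A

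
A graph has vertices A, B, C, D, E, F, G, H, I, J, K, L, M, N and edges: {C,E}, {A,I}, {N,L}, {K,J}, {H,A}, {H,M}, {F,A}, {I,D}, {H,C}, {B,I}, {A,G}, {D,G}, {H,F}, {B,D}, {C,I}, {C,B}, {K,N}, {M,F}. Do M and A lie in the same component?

From M we can reach A, B, C, D, E, F, G, H, I, M, which includes A.

Yes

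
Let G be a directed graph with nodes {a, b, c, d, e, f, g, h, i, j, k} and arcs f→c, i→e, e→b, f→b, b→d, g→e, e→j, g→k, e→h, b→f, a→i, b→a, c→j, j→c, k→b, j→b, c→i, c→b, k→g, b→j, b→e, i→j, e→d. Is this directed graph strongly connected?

No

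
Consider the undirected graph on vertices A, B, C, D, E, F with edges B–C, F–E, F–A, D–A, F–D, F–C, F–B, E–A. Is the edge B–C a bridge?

No

After removing B–C, the path B-F-C still connects them, so the edge is not a bridge.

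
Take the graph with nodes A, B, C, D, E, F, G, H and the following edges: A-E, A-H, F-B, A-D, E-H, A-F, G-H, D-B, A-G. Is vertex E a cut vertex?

Deleting E leaves 2 components (was 2), so E is not a cut vertex.

No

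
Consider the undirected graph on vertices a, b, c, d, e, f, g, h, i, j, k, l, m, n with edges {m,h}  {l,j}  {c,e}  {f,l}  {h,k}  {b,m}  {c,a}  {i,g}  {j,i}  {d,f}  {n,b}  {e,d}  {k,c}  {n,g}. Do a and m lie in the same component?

From a we can reach a, b, c, d, e, f, g, h, i, j, k, l, m, n, which includes m.

Yes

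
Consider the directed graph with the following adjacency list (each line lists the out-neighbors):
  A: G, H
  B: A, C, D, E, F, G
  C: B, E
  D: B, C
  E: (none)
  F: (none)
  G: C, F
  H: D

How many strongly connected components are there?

3

{A, B, C, D, G, H} are all mutually reachable — one SCC of size 6.
{F} is an SCC by itself.
{E} is an SCC by itself.
That gives 3 strongly connected components.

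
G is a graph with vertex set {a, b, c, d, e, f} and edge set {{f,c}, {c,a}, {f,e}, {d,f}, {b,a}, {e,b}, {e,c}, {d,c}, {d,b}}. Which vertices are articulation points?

Removing a, for instance, still leaves 1 component. No single vertex removal increases the component count — the graph has no articulation points.

none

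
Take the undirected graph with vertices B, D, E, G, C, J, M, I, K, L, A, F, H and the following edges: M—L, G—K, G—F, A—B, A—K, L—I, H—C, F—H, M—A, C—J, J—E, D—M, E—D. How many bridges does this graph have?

The edges on the cycle G-F-H-C-J-E-D-M-A-K-G are not bridges since each lies on that cycle.
But removing L—I disconnects L from I; removing A—B disconnects A from B; removing L—M disconnects L from M — these are bridges.
That makes 3 bridges.

3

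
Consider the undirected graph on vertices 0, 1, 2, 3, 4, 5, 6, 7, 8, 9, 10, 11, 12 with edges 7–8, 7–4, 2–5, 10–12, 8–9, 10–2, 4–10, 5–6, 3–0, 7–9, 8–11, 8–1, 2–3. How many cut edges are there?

The edges on the cycle 7-8-9-7 are not bridges since each lies on that cycle.
But removing 4–10 disconnects 4 from 10; removing 5–2 disconnects 5 from 2; removing 10–2 disconnects 10 from 2; removing 8–11 disconnects 8 from 11 — these are bridges.
In total 10 edges are bridges.

10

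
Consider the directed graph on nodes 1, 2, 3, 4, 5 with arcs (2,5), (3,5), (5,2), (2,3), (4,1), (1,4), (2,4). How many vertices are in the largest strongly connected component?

3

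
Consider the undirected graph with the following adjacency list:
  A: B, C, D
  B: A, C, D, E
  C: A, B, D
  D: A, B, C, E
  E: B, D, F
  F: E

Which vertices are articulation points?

E

Removing E increases the component count from 1 to 2, so E is a cut vertex.
By contrast removing A leaves 1 component; it is not a cut vertex. No other vertex is a cut vertex either.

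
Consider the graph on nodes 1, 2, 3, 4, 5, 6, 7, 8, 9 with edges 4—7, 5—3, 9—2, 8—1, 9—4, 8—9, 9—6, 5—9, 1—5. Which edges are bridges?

2-9, 3-5, 4-7, 4-9, 6-9

The edges on the cycle 8-1-5-9-8 are not bridges since each lies on that cycle.
But removing 9—4 disconnects 9 from 4; removing 9—6 disconnects 9 from 6; removing 9—2 disconnects 9 from 2; removing 5—3 disconnects 5 from 3 — these are bridges.
In total 5 edges are bridges.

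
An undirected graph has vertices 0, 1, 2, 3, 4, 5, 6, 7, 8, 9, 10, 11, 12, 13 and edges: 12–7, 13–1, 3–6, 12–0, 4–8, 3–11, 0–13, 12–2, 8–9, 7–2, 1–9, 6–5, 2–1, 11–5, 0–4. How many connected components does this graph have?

3

10 is isolated — a component by itself.
Starting from 3 we can reach 3, 5, 6, 11. That is one component of size 4.
Starting from 0 we can reach 0, 1, 2, 4, 7, 8, 9, 12, 13. That is one component of size 9.
Total: 3 components.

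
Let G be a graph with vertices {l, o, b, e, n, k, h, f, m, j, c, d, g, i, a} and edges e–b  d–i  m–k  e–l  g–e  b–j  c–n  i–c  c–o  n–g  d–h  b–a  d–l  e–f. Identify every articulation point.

b, c, d, e

Removing b increases the component count from 2 to 4, so b is a cut vertex.
Removing c increases the component count from 2 to 3, so c is a cut vertex.
Removing d increases the component count from 2 to 3, so d is a cut vertex.
Likewise e is a cut vertex.
By contrast removing i leaves 2 components; it is not a cut vertex. No other vertex is a cut vertex either.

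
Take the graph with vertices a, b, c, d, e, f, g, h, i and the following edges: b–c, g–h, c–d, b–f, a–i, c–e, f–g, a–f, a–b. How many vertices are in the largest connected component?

Starting from a we can reach a, b, c, d, e, f, g, h, i. That is one component of size 9.
The largest has 9 vertices.

9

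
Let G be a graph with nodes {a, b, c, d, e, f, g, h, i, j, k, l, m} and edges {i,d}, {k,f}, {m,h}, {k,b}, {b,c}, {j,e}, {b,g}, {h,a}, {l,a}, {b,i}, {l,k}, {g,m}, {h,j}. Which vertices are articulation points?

b, h, i, j, k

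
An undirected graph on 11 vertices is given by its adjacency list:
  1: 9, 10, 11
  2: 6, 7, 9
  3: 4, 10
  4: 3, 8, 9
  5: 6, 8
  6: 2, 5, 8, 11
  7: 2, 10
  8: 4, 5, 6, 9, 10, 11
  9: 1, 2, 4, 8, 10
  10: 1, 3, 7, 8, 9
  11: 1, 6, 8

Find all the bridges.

none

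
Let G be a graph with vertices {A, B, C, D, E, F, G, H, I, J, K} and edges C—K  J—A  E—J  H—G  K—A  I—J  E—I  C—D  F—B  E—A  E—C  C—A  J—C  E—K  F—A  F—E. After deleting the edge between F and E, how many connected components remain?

2

F and E are still connected via F-A-E, so the component count stays at 2.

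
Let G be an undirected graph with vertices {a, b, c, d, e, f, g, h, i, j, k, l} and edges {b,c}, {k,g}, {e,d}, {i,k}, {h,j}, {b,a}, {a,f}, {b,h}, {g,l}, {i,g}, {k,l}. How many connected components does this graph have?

3

Starting from d we can reach d, e. That is one component of size 2.
Starting from g we can reach g, i, k, l. That is one component of size 4.
Starting from a we can reach a, b, c, f, h, j. That is one component of size 6.
Total: 3 components.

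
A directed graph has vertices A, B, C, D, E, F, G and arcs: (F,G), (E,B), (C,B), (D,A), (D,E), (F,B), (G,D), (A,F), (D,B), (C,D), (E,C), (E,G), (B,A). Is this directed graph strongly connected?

Yes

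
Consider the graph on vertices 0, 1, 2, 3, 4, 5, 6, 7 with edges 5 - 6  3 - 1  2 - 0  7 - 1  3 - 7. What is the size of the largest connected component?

4 is isolated — a component by itself.
Starting from 0 we can reach 0, 2. That is one component of size 2.
Starting from 5 we can reach 5, 6. That is one component of size 2.
Starting from 1 we can reach 1, 3, 7. That is one component of size 3.
The largest has 3 vertices.

3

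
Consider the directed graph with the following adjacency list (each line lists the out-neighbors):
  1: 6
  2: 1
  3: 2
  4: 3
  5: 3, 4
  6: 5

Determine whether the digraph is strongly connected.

Yes

From 6 we can reach every vertex (1, 2, 3, 4, 5, 6), and every vertex can reach 6 (1, 2, 3, 4, 5, 6). So the whole graph is one strongly connected component.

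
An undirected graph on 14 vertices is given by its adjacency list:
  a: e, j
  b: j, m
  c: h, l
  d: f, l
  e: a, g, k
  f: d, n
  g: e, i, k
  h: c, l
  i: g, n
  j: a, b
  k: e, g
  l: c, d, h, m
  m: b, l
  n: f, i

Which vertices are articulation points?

l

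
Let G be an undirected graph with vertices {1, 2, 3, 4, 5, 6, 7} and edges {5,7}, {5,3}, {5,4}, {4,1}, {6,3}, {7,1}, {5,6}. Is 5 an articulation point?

Deleting 5 raises the number of components from 2 to 3, so 5 is a cut vertex.

Yes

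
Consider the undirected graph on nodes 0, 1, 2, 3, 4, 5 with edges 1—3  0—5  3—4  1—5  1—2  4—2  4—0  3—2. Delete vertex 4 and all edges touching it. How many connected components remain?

With 4 gone, the remaining components are: {0, 1, 2, 3, 5}.
That is 1 component.

1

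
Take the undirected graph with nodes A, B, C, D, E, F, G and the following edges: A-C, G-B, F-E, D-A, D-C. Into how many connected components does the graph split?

3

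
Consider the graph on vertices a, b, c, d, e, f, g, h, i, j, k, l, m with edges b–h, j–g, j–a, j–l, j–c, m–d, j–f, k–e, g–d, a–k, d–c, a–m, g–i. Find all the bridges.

The edges on the cycle j-g-d-m-a-j are not bridges since each lies on that cycle.
But removing g–i disconnects g from i; removing l–j disconnects l from j; removing a–k disconnects a from k; removing b–h disconnects b from h — these are bridges.
In total 6 edges are bridges.

a-k, b-h, e-k, f-j, g-i, j-l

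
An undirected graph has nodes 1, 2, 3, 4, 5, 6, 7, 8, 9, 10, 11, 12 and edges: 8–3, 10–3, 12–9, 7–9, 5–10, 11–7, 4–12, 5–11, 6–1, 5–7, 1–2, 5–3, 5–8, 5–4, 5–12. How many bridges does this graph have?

2

The edges on the cycle 5-4-12-5 are not bridges since each lies on that cycle.
But removing 1–2 disconnects 1 from 2; removing 6–1 disconnects 6 from 1 — these are bridges.
That makes 2 bridges.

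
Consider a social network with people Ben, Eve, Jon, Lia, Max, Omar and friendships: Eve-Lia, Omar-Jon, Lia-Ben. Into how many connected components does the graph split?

Max is isolated — a component by itself.
Starting from Jon we can reach Jon, Omar. That is one component of size 2.
Starting from Ben we can reach Ben, Eve, Lia. That is one component of size 3.
Total: 3 components.

3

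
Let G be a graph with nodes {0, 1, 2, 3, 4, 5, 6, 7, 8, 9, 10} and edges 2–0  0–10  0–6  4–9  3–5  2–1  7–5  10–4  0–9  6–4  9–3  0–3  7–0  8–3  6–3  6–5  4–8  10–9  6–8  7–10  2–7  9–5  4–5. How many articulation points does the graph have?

1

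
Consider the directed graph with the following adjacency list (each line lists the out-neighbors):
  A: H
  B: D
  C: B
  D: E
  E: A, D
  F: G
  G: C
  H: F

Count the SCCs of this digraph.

1

{A, B, C, D, E, F, G, H} are all mutually reachable — one SCC of size 8.
That gives 1 strongly connected component.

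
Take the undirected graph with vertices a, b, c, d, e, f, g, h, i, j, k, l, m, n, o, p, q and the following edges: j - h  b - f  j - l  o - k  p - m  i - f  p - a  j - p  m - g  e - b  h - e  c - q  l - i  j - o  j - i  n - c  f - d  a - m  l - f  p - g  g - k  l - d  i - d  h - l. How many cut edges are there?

2

The edges on the cycle p-a-m-p are not bridges since each lies on that cycle.
But removing n - c disconnects n from c; removing q - c disconnects q from c — these are bridges.
That makes 2 bridges.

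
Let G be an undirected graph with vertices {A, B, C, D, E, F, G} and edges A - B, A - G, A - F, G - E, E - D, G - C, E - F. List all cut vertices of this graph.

A, E, G

Removing A increases the component count from 1 to 2, so A is a cut vertex.
Removing E increases the component count from 1 to 2, so E is a cut vertex.
Removing G increases the component count from 1 to 2, so G is a cut vertex.
By contrast removing D leaves 1 component; it is not a cut vertex. No other vertex is a cut vertex either.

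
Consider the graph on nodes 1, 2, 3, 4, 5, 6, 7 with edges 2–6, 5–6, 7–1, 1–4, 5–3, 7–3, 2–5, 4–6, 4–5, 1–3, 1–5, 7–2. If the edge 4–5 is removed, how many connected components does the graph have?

1

4 and 5 are still connected via 4-1-5, so the component count stays at 1.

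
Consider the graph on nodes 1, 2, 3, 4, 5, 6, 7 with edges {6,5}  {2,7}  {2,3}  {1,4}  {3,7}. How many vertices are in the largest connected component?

3

Starting from 1 we can reach 1, 4. That is one component of size 2.
Starting from 5 we can reach 5, 6. That is one component of size 2.
Starting from 2 we can reach 2, 3, 7. That is one component of size 3.
The largest has 3 vertices.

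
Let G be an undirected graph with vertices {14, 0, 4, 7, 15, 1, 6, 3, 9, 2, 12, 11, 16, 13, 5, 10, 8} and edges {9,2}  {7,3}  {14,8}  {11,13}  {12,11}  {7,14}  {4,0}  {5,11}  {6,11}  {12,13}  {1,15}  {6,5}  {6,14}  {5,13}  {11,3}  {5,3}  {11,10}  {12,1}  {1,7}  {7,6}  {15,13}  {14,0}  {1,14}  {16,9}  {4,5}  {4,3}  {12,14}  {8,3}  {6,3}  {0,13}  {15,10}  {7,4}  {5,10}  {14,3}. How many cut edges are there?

The edges on the cycle 7-4-5-6-7 are not bridges since each lies on that cycle.
But removing 16 - 9 disconnects 16 from 9; removing 2 - 9 disconnects 2 from 9 — these are bridges.
That makes 2 bridges.

2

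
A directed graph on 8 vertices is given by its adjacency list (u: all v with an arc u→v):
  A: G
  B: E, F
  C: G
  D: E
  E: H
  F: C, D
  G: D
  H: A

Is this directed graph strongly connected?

There is no directed path from E to F, so the graph is not strongly connected.

No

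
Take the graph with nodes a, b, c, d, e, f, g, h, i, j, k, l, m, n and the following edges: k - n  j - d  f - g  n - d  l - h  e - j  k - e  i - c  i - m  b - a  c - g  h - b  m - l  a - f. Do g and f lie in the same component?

Yes

From g we can reach a, b, c, f, g, h, i, l, m, which includes f.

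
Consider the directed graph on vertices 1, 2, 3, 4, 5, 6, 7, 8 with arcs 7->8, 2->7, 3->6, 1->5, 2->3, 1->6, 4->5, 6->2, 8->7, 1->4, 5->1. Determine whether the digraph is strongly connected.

No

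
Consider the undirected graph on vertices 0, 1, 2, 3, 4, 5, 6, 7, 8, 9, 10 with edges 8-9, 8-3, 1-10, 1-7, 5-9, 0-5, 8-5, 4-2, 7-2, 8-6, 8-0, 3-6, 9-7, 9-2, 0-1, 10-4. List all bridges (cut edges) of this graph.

none

The edges on the cycle 8-3-6-8 are not bridges since each lies on that cycle.
Every edge lies on some cycle, so there are no bridges.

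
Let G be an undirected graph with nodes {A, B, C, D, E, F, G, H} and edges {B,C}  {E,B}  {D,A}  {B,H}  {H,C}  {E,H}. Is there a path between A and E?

The component containing A is {A, D}, and E is not in it.

No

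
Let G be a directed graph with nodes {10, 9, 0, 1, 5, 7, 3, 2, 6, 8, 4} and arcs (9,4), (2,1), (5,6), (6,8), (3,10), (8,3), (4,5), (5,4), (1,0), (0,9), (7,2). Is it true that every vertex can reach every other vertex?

No

There is no directed path from 5 to 0, so the graph is not strongly connected.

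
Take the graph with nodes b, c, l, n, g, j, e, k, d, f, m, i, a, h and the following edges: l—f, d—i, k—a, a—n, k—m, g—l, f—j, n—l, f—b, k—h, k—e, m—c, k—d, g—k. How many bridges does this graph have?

The edges on the cycle g-k-a-n-l-g are not bridges since each lies on that cycle.
But removing i—d disconnects i from d; removing c—m disconnects c from m; removing k—d disconnects k from d; removing f—b disconnects f from b — these are bridges.
In total 9 edges are bridges.

9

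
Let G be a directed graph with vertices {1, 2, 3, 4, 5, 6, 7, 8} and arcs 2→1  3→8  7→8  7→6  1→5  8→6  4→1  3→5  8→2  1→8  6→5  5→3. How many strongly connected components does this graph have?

{1, 2, 3, 5, 6, 8} are all mutually reachable — one SCC of size 6.
{4} is an SCC by itself.
{7} is an SCC by itself.
That gives 3 strongly connected components.

3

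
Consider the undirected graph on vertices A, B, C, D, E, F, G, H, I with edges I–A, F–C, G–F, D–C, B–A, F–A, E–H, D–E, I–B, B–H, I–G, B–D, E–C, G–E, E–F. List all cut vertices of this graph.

none

Removing G, for instance, still leaves 1 component. No single vertex removal increases the component count — the graph has no articulation points.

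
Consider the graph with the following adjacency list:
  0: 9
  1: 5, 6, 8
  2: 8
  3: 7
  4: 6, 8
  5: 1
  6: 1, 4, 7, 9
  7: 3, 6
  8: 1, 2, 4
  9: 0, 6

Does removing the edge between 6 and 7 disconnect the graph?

Yes

Removing 6-7 leaves no path between 6 and 7: the component count goes from 1 to 2. So it is a bridge.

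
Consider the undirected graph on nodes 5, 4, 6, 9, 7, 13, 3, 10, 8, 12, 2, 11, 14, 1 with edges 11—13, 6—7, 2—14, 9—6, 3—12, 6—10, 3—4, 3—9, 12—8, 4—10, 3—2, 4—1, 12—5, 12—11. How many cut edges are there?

The edges on the cycle 3-9-6-10-4-3 are not bridges since each lies on that cycle.
But removing 14—2 disconnects 14 from 2; removing 11—13 disconnects 11 from 13; removing 7—6 disconnects 7 from 6; removing 12—3 disconnects 12 from 3 — these are bridges.
In total 9 edges are bridges.

9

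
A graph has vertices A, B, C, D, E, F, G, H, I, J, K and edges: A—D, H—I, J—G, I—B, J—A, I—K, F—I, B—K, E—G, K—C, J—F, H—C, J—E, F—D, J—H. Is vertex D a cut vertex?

No

Deleting D leaves 1 component (was 1) (its neighbors A, F remain connected to each other), so D is not a cut vertex.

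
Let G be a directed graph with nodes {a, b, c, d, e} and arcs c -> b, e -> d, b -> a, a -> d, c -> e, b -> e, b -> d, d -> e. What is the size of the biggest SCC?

{d, e} are all mutually reachable — one SCC of size 2.
{a} is an SCC by itself.
{b} is an SCC by itself.
{c} is an SCC by itself.
The largest has 2 vertices.

2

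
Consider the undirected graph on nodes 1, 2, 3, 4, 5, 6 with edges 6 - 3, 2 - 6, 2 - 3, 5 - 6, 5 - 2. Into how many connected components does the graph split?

1 is isolated — a component by itself.
4 is isolated — a component by itself.
Starting from 2 we can reach 2, 3, 5, 6. That is one component of size 4.
Total: 3 components.

3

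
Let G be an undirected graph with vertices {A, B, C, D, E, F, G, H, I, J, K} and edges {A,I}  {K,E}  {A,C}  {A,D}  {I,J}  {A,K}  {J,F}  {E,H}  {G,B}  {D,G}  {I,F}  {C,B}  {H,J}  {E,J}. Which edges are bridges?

The edges on the cycle A-D-G-B-C-A are not bridges since each lies on that cycle.
Every edge lies on some cycle, so there are no bridges.

none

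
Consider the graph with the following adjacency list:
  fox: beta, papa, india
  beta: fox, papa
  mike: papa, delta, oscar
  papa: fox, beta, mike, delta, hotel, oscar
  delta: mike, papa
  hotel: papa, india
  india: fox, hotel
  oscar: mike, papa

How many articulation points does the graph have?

1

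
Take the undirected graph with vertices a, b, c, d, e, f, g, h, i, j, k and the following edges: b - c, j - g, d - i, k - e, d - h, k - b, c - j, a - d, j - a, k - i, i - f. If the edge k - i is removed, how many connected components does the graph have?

k and i are still connected via k-b-c-j-a-d-i, so the component count stays at 1.

1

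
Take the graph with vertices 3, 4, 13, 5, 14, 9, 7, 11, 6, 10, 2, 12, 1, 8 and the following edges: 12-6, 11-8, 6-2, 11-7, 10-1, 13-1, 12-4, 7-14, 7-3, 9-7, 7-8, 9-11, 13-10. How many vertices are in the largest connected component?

5 is isolated — a component by itself.
Starting from 1 we can reach 1, 10, 13. That is one component of size 3.
Starting from 2 we can reach 2, 4, 6, 12. That is one component of size 4.
Starting from 3 we can reach 3, 7, 8, 9, 11, 14. That is one component of size 6.
The largest has 6 vertices.

6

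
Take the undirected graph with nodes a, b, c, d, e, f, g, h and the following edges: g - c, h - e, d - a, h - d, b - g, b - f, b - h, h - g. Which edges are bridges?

a-d, b-f, c-g, d-h, e-h

The edges on the cycle b-h-g-b are not bridges since each lies on that cycle.
But removing h - d disconnects h from d; removing g - c disconnects g from c; removing b - f disconnects b from f; removing h - e disconnects h from e — these are bridges.
In total 5 edges are bridges.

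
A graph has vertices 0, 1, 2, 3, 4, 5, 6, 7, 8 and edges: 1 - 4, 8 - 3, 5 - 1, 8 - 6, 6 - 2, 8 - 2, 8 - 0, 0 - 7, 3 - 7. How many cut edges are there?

2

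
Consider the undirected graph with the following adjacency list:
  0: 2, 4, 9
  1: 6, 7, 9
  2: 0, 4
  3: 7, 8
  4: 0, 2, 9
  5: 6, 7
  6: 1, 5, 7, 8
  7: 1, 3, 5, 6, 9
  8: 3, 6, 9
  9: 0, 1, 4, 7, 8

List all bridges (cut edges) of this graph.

The edges on the cycle 9-4-2-0-9 are not bridges since each lies on that cycle.
Every edge lies on some cycle, so there are no bridges.

none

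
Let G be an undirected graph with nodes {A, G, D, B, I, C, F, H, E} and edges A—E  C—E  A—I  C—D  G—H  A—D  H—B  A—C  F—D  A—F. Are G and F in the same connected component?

No

The component containing G is {B, G, H}, and F is not in it.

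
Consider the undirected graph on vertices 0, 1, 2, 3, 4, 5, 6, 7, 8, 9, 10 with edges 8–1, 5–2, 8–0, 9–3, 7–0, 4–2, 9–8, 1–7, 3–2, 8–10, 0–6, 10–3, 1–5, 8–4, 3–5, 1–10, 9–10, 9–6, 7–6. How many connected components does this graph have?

1

Starting from 0 we can reach 0, 1, 2, 3, 4, 5, 6, 7, 8, 9, 10. That is one component of size 11.
Total: 1 component.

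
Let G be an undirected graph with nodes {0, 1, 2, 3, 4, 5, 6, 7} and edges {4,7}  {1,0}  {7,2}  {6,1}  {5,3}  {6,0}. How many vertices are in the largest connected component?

3

Starting from 3 we can reach 3, 5. That is one component of size 2.
Starting from 0 we can reach 0, 1, 6. That is one component of size 3.
Starting from 2 we can reach 2, 4, 7. That is one component of size 3.
The largest has 3 vertices.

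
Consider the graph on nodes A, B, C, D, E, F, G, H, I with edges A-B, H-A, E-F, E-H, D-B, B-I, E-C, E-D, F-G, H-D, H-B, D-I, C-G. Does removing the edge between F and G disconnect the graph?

After removing F-G, the path F-E-C-G still connects them, so the edge is not a bridge.

No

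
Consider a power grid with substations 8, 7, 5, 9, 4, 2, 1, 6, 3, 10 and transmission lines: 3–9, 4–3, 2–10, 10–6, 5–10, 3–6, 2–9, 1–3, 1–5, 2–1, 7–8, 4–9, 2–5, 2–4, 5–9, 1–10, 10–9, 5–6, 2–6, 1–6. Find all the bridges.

7-8

The edges on the cycle 2-1-6-10-5-2 are not bridges since each lies on that cycle.
But removing 7–8 disconnects 7 from 8 — this is a bridge.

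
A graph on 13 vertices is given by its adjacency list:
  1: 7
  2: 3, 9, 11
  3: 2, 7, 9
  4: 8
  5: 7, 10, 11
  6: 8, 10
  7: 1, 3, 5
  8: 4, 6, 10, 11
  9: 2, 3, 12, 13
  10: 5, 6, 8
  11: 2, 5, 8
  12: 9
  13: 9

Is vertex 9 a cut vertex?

Yes

Deleting 9 raises the number of components from 1 to 3, so 9 is a cut vertex.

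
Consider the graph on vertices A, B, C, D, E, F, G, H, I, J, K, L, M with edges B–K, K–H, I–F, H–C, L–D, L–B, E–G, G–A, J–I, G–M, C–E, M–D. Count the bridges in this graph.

The edges on the cycle L-B-K-H-C-E-G-M-D-L are not bridges since each lies on that cycle.
But removing A–G disconnects A from G; removing I–F disconnects I from F; removing J–I disconnects J from I — these are bridges.
That makes 3 bridges.

3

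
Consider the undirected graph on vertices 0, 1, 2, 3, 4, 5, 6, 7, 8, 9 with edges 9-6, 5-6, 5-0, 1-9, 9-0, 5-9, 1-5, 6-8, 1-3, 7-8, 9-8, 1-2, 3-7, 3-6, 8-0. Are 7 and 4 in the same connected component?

No

The component containing 7 is {0, 1, 2, 3, 5, 6, 7, 8, 9}, and 4 is not in it.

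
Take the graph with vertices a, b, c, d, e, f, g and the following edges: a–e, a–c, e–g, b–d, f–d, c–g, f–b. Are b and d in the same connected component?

From b we can reach b, d, f, which includes d.

Yes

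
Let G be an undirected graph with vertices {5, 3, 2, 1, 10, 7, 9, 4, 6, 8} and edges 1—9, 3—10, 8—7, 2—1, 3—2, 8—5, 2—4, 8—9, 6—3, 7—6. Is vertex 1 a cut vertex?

Deleting 1 leaves 1 component (was 1) (its neighbors 2, 9 remain connected to each other), so 1 is not a cut vertex.

No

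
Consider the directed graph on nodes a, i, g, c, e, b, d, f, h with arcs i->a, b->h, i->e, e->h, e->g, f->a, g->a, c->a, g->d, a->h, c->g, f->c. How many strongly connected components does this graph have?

{g} is an SCC by itself.
{a} is an SCC by itself.
{d} is an SCC by itself.
{i} is an SCC by itself.
{e} is an SCC by itself.
(and 4 more singleton SCCs)
That gives 9 strongly connected components.

9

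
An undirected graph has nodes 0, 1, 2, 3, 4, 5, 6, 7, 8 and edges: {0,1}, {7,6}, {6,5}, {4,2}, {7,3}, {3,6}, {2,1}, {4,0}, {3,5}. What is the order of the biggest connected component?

8 is isolated — a component by itself.
Starting from 3 we can reach 3, 5, 6, 7. That is one component of size 4.
Starting from 0 we can reach 0, 1, 2, 4. That is one component of size 4.
The largest has 4 vertices.

4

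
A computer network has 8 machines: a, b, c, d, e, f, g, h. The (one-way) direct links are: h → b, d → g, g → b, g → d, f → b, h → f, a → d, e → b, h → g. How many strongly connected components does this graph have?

7

{d, g} are all mutually reachable — one SCC of size 2.
{h} is an SCC by itself.
{f} is an SCC by itself.
{b} is an SCC by itself.
{a} is an SCC by itself.
(and 2 more singleton SCCs)
That gives 7 strongly connected components.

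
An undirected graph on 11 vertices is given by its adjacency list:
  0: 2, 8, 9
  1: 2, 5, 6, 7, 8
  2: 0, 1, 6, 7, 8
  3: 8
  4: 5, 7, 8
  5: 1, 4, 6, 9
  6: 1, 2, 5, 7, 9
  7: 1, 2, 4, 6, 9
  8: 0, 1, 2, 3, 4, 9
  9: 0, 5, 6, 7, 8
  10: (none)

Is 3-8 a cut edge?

Yes

Removing 3-8 leaves no path between 3 and 8: the component count goes from 2 to 3. So it is a bridge.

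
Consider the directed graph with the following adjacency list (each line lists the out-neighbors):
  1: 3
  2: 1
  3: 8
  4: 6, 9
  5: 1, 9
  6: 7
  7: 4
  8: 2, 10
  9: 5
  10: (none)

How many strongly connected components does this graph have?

{1, 2, 3, 8} are all mutually reachable — one SCC of size 4.
{4, 6, 7} are all mutually reachable — one SCC of size 3.
{5, 9} are all mutually reachable — one SCC of size 2.
{10} is an SCC by itself.
That gives 4 strongly connected components.

4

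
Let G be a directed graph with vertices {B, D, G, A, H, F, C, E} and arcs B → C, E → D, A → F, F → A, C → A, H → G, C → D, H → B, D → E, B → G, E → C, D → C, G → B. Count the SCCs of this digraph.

{C, D, E} are all mutually reachable — one SCC of size 3.
{B, G} are all mutually reachable — one SCC of size 2.
{A, F} are all mutually reachable — one SCC of size 2.
{H} is an SCC by itself.
That gives 4 strongly connected components.

4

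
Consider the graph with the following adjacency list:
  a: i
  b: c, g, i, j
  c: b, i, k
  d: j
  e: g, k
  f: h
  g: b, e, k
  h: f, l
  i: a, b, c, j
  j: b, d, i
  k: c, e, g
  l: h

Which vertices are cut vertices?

Removing h increases the component count from 2 to 3, so h is a cut vertex.
Removing i increases the component count from 2 to 3, so i is a cut vertex.
Removing j increases the component count from 2 to 3, so j is a cut vertex.
By contrast removing c leaves 2 components; it is not a cut vertex. No other vertex is a cut vertex either.

h, i, j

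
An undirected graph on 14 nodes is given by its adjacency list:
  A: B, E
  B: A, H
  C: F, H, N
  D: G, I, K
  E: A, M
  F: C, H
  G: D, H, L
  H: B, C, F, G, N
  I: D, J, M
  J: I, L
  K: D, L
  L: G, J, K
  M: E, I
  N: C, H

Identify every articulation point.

Removing H increases the component count from 1 to 2, so H is a cut vertex.
By contrast removing K leaves 1 component; it is not a cut vertex. No other vertex is a cut vertex either.

H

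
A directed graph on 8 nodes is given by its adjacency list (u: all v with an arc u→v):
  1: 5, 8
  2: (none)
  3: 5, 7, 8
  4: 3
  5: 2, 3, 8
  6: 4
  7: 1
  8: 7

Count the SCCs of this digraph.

{1, 3, 5, 7, 8} are all mutually reachable — one SCC of size 5.
{2} is an SCC by itself.
{6} is an SCC by itself.
{4} is an SCC by itself.
That gives 4 strongly connected components.

4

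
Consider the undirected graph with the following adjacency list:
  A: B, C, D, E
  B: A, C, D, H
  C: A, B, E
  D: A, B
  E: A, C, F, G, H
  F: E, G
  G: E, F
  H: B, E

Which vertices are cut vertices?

E

Removing E increases the component count from 1 to 2, so E is a cut vertex.
By contrast removing A leaves 1 component; it is not a cut vertex. No other vertex is a cut vertex either.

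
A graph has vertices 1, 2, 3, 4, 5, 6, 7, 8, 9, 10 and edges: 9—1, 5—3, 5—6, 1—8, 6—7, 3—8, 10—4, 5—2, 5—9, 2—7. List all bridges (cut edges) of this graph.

10-4

The edges on the cycle 5-9-1-8-3-5 are not bridges since each lies on that cycle.
But removing 10—4 disconnects 10 from 4 — this is a bridge.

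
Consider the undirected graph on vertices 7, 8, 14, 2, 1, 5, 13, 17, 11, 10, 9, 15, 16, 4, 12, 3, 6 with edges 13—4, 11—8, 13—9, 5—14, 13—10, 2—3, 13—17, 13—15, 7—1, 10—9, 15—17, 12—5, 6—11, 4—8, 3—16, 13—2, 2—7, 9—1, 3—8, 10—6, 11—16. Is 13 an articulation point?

Yes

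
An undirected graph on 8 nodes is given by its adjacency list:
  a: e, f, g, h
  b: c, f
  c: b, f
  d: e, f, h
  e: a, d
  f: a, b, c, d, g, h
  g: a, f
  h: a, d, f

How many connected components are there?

1

Starting from a we can reach a, b, c, d, e, f, g, h. That is one component of size 8.
Total: 1 component.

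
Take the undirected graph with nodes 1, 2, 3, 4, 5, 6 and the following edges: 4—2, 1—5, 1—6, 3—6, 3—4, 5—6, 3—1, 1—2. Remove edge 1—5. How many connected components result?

1

1 and 5 are still connected via 1-6-5, so the component count stays at 1.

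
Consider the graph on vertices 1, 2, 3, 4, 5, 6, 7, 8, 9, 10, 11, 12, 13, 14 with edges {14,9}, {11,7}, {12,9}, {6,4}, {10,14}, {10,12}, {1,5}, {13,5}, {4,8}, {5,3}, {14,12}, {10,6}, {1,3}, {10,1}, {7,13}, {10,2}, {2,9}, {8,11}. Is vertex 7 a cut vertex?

Deleting 7 leaves 1 component (was 1) (its neighbors 11, 13 remain connected to each other), so 7 is not a cut vertex.

No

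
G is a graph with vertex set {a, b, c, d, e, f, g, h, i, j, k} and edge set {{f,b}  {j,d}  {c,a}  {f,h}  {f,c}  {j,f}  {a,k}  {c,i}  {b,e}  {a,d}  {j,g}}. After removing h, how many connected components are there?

With h gone, the remaining components are: {a, b, c, d, e, f, g, i, j, k}.
That is 1 component.

1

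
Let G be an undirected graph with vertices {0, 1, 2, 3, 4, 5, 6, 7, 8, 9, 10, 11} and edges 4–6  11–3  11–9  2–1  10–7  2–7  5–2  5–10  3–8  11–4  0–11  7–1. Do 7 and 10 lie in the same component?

Yes

From 7 we can reach 1, 2, 5, 7, 10, which includes 10.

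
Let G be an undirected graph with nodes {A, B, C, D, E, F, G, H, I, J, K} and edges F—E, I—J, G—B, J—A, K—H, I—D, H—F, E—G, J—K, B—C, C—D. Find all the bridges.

The edges on the cycle I-J-K-H-F-E-G-B-C-D-I are not bridges since each lies on that cycle.
But removing J—A disconnects J from A — this is a bridge.

A-J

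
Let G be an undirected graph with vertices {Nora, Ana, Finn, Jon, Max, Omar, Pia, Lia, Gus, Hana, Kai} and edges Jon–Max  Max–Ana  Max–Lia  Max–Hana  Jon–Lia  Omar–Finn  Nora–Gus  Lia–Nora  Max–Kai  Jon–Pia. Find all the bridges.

Ana-Max, Finn-Omar, Gus-Nora, Hana-Max, Jon-Pia, Kai-Max, Lia-Nora

The edges on the cycle Jon-Max-Lia-Jon are not bridges since each lies on that cycle.
But removing Omar–Finn disconnects Omar from Finn; removing Lia–Nora disconnects Lia from Nora; removing Jon–Pia disconnects Jon from Pia; removing Ana–Max disconnects Ana from Max — these are bridges.
In total 7 edges are bridges.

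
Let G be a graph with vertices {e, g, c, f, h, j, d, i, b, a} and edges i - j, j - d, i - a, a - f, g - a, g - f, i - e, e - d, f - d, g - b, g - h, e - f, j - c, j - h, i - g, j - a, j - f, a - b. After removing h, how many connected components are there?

1

With h gone, the remaining components are: {a, b, c, d, e, f, g, i, j}.
That is 1 component.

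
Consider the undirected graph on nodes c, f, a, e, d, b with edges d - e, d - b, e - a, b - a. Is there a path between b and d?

Yes

From b we can reach a, b, d, e, which includes d.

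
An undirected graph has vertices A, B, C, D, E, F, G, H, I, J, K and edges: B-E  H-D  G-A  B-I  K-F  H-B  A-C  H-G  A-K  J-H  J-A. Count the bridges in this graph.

7

The edges on the cycle J-H-G-A-J are not bridges since each lies on that cycle.
But removing I-B disconnects I from B; removing H-B disconnects H from B; removing F-K disconnects F from K; removing A-C disconnects A from C — these are bridges.
In total 7 edges are bridges.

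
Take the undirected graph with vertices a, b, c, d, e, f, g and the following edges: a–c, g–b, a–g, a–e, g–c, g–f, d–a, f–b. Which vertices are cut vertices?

Removing a increases the component count from 1 to 3, so a is a cut vertex.
Removing g increases the component count from 1 to 2, so g is a cut vertex.
By contrast removing c leaves 1 component; it is not a cut vertex. No other vertex is a cut vertex either.

a, g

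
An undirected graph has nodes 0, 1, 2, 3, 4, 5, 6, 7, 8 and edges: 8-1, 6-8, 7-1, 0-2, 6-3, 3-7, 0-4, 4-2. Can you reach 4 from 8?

No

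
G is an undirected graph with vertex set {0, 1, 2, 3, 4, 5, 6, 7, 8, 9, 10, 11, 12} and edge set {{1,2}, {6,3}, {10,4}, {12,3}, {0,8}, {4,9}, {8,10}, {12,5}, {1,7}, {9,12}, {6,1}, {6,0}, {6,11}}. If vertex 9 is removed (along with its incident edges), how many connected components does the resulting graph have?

1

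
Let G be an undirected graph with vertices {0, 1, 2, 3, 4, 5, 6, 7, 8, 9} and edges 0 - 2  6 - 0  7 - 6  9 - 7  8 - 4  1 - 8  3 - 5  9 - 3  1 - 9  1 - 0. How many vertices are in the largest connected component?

Starting from 0 we can reach 0, 1, 2, 3, 4, 5, 6, 7, 8, 9. That is one component of size 10.
The largest has 10 vertices.

10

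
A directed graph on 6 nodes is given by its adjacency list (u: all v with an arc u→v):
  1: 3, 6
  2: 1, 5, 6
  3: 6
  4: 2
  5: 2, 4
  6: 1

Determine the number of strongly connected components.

{1, 3, 6} are all mutually reachable — one SCC of size 3.
{2, 4, 5} are all mutually reachable — one SCC of size 3.
That gives 2 strongly connected components.

2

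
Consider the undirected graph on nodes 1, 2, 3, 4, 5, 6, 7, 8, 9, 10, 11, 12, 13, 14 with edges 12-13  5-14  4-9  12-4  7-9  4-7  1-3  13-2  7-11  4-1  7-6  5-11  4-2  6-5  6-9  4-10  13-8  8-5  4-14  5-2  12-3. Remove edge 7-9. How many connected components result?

1

7 and 9 are still connected via 7-4-9, so the component count stays at 1.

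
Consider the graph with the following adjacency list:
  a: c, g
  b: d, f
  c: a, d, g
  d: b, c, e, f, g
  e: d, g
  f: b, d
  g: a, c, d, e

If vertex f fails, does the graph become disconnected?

No

Deleting f leaves 1 component (was 1) (its neighbors b, d remain connected to each other), so f is not a cut vertex.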